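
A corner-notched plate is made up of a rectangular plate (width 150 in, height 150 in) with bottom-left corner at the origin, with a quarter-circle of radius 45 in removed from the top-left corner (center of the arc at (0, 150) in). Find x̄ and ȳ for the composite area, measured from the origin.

x̄ = 79.25 in, ȳ = 70.75 in

Part | A | x̄ᵢ | ȳᵢ | A·x̄ᵢ | A·ȳᵢ
plate | 22500.00 | 75.00 | 75.00 | 1687500.00 | 1687500.00
removed quarter-circle | -1590.43 | 19.10 | 130.90 | -30375.00 | -208189.69
Σ | 20909.57 |  |  | 1657125.00 | 1479310.31
x̄ = 1657125.00 / 20909.57 = 79.25 in
ȳ = 1479310.31 / 20909.57 = 70.75 in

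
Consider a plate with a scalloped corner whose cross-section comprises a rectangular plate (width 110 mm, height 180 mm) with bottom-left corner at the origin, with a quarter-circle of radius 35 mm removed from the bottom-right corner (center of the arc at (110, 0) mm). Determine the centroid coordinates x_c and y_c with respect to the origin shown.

Part | A | x̄ᵢ | ȳᵢ | A·x̄ᵢ | A·ȳᵢ
plate | 19800.00 | 55.00 | 90.00 | 1089000.00 | 1782000.00
removed quarter-circle | -962.11 | 95.15 | 14.85 | -91540.74 | -14291.67
Σ | 18837.89 |  |  | 997459.26 | 1767708.33
x_c = 997459.26 / 18837.89 = 52.95 mm
y_c = 1767708.33 / 18837.89 = 93.84 mm

x_c = 52.95 mm, y_c = 93.84 mm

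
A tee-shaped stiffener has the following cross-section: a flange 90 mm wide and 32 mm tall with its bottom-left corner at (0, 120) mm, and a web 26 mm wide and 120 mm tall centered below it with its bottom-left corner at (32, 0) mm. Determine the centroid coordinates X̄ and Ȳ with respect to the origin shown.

X̄ = 45.00 mm, Ȳ = 96.48 mm

web: A = 26 × 120 = 3120.00, centroid at (45.00, 60.00).
flange: A = 90 × 32 = 2880.00, centroid at (45.00, 136.00).
ΣA = 6000.00 mm², ΣAX̄ = 270000.00 mm³, ΣAȲ = 578880.00 mm³.
X̄ = 270000.00/6000.00 = 45.00 mm; Ȳ = 578880.00/6000.00 = 96.48 mm.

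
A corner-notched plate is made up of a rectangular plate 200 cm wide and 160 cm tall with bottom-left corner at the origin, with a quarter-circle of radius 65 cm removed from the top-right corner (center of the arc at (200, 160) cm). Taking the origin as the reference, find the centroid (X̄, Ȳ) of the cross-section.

X̄ = 91.62 cm, Ȳ = 73.94 cm

Part | A | x̄ᵢ | ȳᵢ | A·x̄ᵢ | A·ȳᵢ
plate | 32000.00 | 100.00 | 80.00 | 3200000.00 | 2560000.00
removed quarter-circle | -3318.31 | 172.41 | 132.41 | -572119.78 | -439387.49
Σ | 28681.69 |  |  | 2627880.22 | 2120612.51
X̄ = 2627880.22 / 28681.69 = 91.62 cm
Ȳ = 2120612.51 / 28681.69 = 73.94 cm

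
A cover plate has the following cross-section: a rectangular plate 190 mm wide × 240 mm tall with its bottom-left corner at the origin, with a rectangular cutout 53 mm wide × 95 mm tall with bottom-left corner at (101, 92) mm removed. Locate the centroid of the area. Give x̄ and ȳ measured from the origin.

Part | A | x̄ᵢ | ȳᵢ | A·x̄ᵢ | A·ȳᵢ
plate | 45600.00 | 95.00 | 120.00 | 4332000.00 | 5472000.00
hole | -5035.00 | 127.50 | 139.50 | -641962.50 | -702382.50
Σ | 40565.00 |  |  | 3690037.50 | 4769617.50
x̄ = 3690037.50 / 40565.00 = 90.97 mm
ȳ = 4769617.50 / 40565.00 = 117.58 mm

x̄ = 90.97 mm, ȳ = 117.58 mm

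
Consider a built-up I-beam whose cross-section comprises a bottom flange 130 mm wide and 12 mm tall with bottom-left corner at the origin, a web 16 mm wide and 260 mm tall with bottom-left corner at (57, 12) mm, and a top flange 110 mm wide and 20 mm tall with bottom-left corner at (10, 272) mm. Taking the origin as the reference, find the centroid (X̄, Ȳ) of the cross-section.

bottom flange: A = 130 × 12 = 1560.00, centroid at (65.00, 6.00).
web: A = 16 × 260 = 4160.00, centroid at (65.00, 142.00).
top flange: A = 110 × 20 = 2200.00, centroid at (65.00, 282.00).
ΣA = 7920.00 mm², ΣAX̄ = 514800.00 mm³, ΣAȲ = 1220480.00 mm³.
X̄ = 514800.00/7920.00 = 65.00 mm; Ȳ = 1220480.00/7920.00 = 154.10 mm.

X̄ = 65.00 mm, Ȳ = 154.10 mm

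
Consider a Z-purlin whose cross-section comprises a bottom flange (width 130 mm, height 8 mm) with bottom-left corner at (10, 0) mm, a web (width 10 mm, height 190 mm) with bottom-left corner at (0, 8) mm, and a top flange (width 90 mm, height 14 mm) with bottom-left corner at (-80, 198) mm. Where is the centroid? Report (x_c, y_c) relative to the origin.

Part | A | x̄ᵢ | ȳᵢ | A·x̄ᵢ | A·ȳᵢ
bottom flange | 1040.00 | 75.00 | 4.00 | 78000.00 | 4160.00
web | 1900.00 | 5.00 | 103.00 | 9500.00 | 195700.00
top flange | 1260.00 | -35.00 | 205.00 | -44100.00 | 258300.00
Σ | 4200.00 |  |  | 43400.00 | 458160.00
x_c = 43400.00 / 4200.00 = 10.33 mm
y_c = 458160.00 / 4200.00 = 109.09 mm

x_c = 10.33 mm, y_c = 109.09 mm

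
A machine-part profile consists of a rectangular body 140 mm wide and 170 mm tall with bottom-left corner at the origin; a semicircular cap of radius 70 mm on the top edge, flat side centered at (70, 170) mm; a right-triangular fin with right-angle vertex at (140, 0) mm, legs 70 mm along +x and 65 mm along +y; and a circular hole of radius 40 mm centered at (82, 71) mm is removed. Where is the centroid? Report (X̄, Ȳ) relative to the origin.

rectangular body: A = 140 × 170 = 23800.00, centroid at (70.00, 85.00).
semicircular top: A = ½π·70² = 7696.90, centroid at (70.00, 199.71).
triangular fin: A = ½·70·65 = 2275.00, centroid at (163.33, 21.67).
hole: A = −π·40² = -5026.55, centroid at (82.00, 71.00).
ΣA = 28745.35 mm², ΣAX̄ = 2164189.52 mm³, ΣAȲ = 3252546.75 mm³.
X̄ = 2164189.52/28745.35 = 75.29 mm; Ȳ = 3252546.75/28745.35 = 113.15 mm.

X̄ = 75.29 mm, Ȳ = 113.15 mm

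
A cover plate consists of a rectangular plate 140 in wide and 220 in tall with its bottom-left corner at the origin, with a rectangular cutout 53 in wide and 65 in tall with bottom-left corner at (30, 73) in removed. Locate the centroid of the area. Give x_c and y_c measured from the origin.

plate: A = 140 × 220 = 30800.00, centroid at (70.00, 110.00).
hole: A = −(53 × 65) = -3445.00, centroid at (56.50, 105.50).
ΣA = 27355.00 in², ΣAx_c = 1961357.50 in³, ΣAy_c = 3024552.50 in³.
x_c = 1961357.50/27355.00 = 71.70 in; y_c = 3024552.50/27355.00 = 110.57 in.

x_c = 71.70 in, y_c = 110.57 in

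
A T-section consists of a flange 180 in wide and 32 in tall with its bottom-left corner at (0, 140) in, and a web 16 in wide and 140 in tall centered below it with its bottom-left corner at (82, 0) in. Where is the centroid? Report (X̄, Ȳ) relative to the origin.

X̄ = 90.00 in, Ȳ = 131.92 in

Part | A | x̄ᵢ | ȳᵢ | A·x̄ᵢ | A·ȳᵢ
web | 2240.00 | 90.00 | 70.00 | 201600.00 | 156800.00
flange | 5760.00 | 90.00 | 156.00 | 518400.00 | 898560.00
Σ | 8000.00 |  |  | 720000.00 | 1055360.00
X̄ = 720000.00 / 8000.00 = 90.00 in
Ȳ = 1055360.00 / 8000.00 = 131.92 in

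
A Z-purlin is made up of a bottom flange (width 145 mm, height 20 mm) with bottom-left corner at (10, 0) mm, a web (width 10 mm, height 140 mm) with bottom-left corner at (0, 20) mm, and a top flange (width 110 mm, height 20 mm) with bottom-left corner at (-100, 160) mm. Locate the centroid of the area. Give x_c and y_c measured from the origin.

Part | A | x̄ᵢ | ȳᵢ | A·x̄ᵢ | A·ȳᵢ
bottom flange | 2900.00 | 82.50 | 10.00 | 239250.00 | 29000.00
web | 1400.00 | 5.00 | 90.00 | 7000.00 | 126000.00
top flange | 2200.00 | -45.00 | 170.00 | -99000.00 | 374000.00
Σ | 6500.00 |  |  | 147250.00 | 529000.00
x_c = 147250.00 / 6500.00 = 22.65 mm
y_c = 529000.00 / 6500.00 = 81.38 mm

x_c = 22.65 mm, y_c = 81.38 mm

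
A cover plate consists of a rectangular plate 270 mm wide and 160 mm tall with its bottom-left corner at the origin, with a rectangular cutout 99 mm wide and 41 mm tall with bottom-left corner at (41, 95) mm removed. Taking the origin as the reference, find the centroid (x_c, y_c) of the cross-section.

plate: A = 270 × 160 = 43200.00, centroid at (135.00, 80.00).
hole: A = −(99 × 41) = -4059.00, centroid at (90.50, 115.50).
ΣA = 39141.00 mm²
ΣAx_c = (43200.00)(135.00) + (-4059.00)(90.50) = 5464660.50 mm³
ΣAy_c = (43200.00)(80.00) + (-4059.00)(115.50) = 2987185.50 mm³
x_c = 5464660.50 / 39141.00 = 139.61 mm
y_c = 2987185.50 / 39141.00 = 76.32 mm

x_c = 139.61 mm, y_c = 76.32 mm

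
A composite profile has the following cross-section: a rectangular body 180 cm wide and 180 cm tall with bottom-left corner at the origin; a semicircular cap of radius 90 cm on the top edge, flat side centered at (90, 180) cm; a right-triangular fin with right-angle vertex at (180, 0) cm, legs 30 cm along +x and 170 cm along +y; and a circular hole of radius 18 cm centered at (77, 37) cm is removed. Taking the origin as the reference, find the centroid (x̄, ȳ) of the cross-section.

x̄ = 95.75 cm, ȳ = 124.30 cm

rectangular body: A = 180 × 180 = 32400.00, centroid at (90.00, 90.00).
semicircular top: A = ½π·90² = 12723.45, centroid at (90.00, 218.20).
triangular fin: A = ½·30·170 = 2550.00, centroid at (190.00, 56.67).
hole: A = −π·18² = -1017.88, centroid at (77.00, 37.00).
ΣA = 46655.57 cm²
ΣAx̄ = (32400.00)(90.00) + (12723.45)(90.00) + (2550.00)(190.00) + (-1017.88)(77.00) = 4467234.07 cm³
ΣAȳ = (32400.00)(90.00) + (12723.45)(218.20) + (2550.00)(56.67) + (-1017.88)(37.00) = 5799059.63 cm³
x̄ = 4467234.07 / 46655.57 = 95.75 cm
ȳ = 5799059.63 / 46655.57 = 124.30 cm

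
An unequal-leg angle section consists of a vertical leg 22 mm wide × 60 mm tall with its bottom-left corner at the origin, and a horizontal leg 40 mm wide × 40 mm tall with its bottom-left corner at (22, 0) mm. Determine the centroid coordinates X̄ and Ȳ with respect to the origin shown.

vertical leg: A = 22 × 60 = 1320.00, centroid at (11.00, 30.00).
horizontal leg: A = 40 × 40 = 1600.00, centroid at (42.00, 20.00).
ΣA = 2920.00 mm²
ΣAX̄ = (1320.00)(11.00) + (1600.00)(42.00) = 81720.00 mm³
ΣAȲ = (1320.00)(30.00) + (1600.00)(20.00) = 71600.00 mm³
X̄ = 81720.00 / 2920.00 = 27.99 mm
Ȳ = 71600.00 / 2920.00 = 24.52 mm

X̄ = 27.99 mm, Ȳ = 24.52 mm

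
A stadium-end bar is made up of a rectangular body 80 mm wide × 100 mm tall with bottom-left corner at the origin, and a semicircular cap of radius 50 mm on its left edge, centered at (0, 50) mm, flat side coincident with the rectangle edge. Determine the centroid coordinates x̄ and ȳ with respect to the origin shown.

Part | A | x̄ᵢ | ȳᵢ | A·x̄ᵢ | A·ȳᵢ
rectangular body | 8000.00 | 40.00 | 50.00 | 320000.00 | 400000.00
semicircular end | 3926.99 | -21.22 | 50.00 | -83333.33 | 196349.54
Σ | 11926.99 |  |  | 236666.67 | 596349.54
x̄ = 236666.67 / 11926.99 = 19.84 mm
ȳ = 596349.54 / 11926.99 = 50.00 mm

x̄ = 19.84 mm, ȳ = 50.00 mm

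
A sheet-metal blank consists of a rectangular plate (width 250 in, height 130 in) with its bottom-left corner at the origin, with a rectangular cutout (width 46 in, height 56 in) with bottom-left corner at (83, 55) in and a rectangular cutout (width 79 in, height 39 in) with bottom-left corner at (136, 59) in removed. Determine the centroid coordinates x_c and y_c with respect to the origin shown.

plate: A = 250 × 130 = 32500.00, centroid at (125.00, 65.00).
hole 1: A = −(46 × 56) = -2576.00, centroid at (106.00, 83.00).
hole 2: A = −(79 × 39) = -3081.00, centroid at (175.50, 78.50).
ΣA = 26843.00 in²
ΣAx_c = (32500.00)(125.00) + (-2576.00)(106.00) + (-3081.00)(175.50) = 3248728.50 in³
ΣAy_c = (32500.00)(65.00) + (-2576.00)(83.00) + (-3081.00)(78.50) = 1656833.50 in³
x_c = 3248728.50 / 26843.00 = 121.03 in
y_c = 1656833.50 / 26843.00 = 61.72 in

x_c = 121.03 in, y_c = 61.72 in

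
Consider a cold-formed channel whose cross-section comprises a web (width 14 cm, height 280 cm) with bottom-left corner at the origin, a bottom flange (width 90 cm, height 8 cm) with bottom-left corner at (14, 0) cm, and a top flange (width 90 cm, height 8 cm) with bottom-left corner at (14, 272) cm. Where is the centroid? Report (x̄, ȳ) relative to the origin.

Part | A | x̄ᵢ | ȳᵢ | A·x̄ᵢ | A·ȳᵢ
web | 3920.00 | 7.00 | 140.00 | 27440.00 | 548800.00
bottom flange | 720.00 | 59.00 | 4.00 | 42480.00 | 2880.00
top flange | 720.00 | 59.00 | 276.00 | 42480.00 | 198720.00
Σ | 5360.00 |  |  | 112400.00 | 750400.00
x̄ = 112400.00 / 5360.00 = 20.97 cm
ȳ = 750400.00 / 5360.00 = 140.00 cm

x̄ = 20.97 cm, ȳ = 140.00 cm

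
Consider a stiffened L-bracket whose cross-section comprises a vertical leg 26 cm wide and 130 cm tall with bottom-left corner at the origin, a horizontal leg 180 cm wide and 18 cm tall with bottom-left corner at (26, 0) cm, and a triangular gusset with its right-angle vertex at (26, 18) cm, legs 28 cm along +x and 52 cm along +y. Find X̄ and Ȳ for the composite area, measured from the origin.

X̄ = 60.63 cm, Ȳ = 37.37 cm

Part | A | x̄ᵢ | ȳᵢ | A·x̄ᵢ | A·ȳᵢ
vertical leg | 3380.00 | 13.00 | 65.00 | 43940.00 | 219700.00
horizontal leg | 3240.00 | 116.00 | 9.00 | 375840.00 | 29160.00
gusset | 728.00 | 35.33 | 35.33 | 25722.67 | 25722.67
Σ | 7348.00 |  |  | 445502.67 | 274582.67
X̄ = 445502.67 / 7348.00 = 60.63 cm
Ȳ = 274582.67 / 7348.00 = 37.37 cm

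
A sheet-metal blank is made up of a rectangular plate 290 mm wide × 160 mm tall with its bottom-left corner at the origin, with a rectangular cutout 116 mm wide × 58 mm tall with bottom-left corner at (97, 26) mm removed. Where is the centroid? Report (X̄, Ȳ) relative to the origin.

X̄ = 143.30 mm, Ȳ = 84.24 mm

plate: A = 290 × 160 = 46400.00, centroid at (145.00, 80.00).
hole: A = −(116 × 58) = -6728.00, centroid at (155.00, 55.00).
ΣA = 39672.00 mm², ΣAX̄ = 5685160.00 mm³, ΣAȲ = 3341960.00 mm³.
X̄ = 5685160.00/39672.00 = 143.30 mm; Ȳ = 3341960.00/39672.00 = 84.24 mm.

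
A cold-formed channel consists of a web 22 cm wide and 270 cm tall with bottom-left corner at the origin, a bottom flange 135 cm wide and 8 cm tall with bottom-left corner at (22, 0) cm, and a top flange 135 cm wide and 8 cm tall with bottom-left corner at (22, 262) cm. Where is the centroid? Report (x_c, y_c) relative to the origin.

x_c = 31.93 cm, y_c = 135.00 cm

Part | A | x̄ᵢ | ȳᵢ | A·x̄ᵢ | A·ȳᵢ
web | 5940.00 | 11.00 | 135.00 | 65340.00 | 801900.00
bottom flange | 1080.00 | 89.50 | 4.00 | 96660.00 | 4320.00
top flange | 1080.00 | 89.50 | 266.00 | 96660.00 | 287280.00
Σ | 8100.00 |  |  | 258660.00 | 1093500.00
x_c = 258660.00 / 8100.00 = 31.93 cm
y_c = 1093500.00 / 8100.00 = 135.00 cm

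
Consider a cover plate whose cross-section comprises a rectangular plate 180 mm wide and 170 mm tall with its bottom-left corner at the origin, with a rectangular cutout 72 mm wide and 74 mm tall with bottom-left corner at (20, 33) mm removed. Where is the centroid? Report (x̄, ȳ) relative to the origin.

x̄ = 97.17 mm, ȳ = 88.16 mm

Part | A | x̄ᵢ | ȳᵢ | A·x̄ᵢ | A·ȳᵢ
plate | 30600.00 | 90.00 | 85.00 | 2754000.00 | 2601000.00
hole | -5328.00 | 56.00 | 70.00 | -298368.00 | -372960.00
Σ | 25272.00 |  |  | 2455632.00 | 2228040.00
x̄ = 2455632.00 / 25272.00 = 97.17 mm
ȳ = 2228040.00 / 25272.00 = 88.16 mm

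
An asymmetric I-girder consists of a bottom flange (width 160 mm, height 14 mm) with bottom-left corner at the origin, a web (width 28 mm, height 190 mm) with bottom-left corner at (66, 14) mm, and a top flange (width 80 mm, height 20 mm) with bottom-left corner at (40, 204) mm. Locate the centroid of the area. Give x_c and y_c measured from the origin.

x_c = 80.00 mm, y_c = 102.40 mm

bottom flange: A = 160 × 14 = 2240.00, centroid at (80.00, 7.00).
web: A = 28 × 190 = 5320.00, centroid at (80.00, 109.00).
top flange: A = 80 × 20 = 1600.00, centroid at (80.00, 214.00).
ΣA = 9160.00 mm²
ΣAx_c = (2240.00)(80.00) + (5320.00)(80.00) + (1600.00)(80.00) = 732800.00 mm³
ΣAy_c = (2240.00)(7.00) + (5320.00)(109.00) + (1600.00)(214.00) = 937960.00 mm³
x_c = 732800.00 / 9160.00 = 80.00 mm
y_c = 937960.00 / 9160.00 = 102.40 mm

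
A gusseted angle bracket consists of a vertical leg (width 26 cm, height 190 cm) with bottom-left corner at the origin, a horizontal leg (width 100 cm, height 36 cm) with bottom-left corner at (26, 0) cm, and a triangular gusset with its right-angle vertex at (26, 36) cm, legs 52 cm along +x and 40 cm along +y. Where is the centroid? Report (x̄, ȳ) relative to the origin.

x̄ = 39.97 cm, ȳ = 61.11 cm

vertical leg: A = 26 × 190 = 4940.00, centroid at (13.00, 95.00).
horizontal leg: A = 100 × 36 = 3600.00, centroid at (76.00, 18.00).
gusset: A = ½·52·40 = 1040.00, centroid at (43.33, 49.33).
ΣA = 9580.00 cm²
ΣAx̄ = (4940.00)(13.00) + (3600.00)(76.00) + (1040.00)(43.33) = 382886.67 cm³
ΣAȳ = (4940.00)(95.00) + (3600.00)(18.00) + (1040.00)(49.33) = 585406.67 cm³
x̄ = 382886.67 / 9580.00 = 39.97 cm
ȳ = 585406.67 / 9580.00 = 61.11 cm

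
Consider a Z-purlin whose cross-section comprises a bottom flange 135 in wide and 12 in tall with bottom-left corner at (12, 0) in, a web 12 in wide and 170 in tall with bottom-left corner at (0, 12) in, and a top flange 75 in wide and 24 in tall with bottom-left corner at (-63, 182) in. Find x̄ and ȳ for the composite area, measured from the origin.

x̄ = 17.42 in, ȳ = 101.98 in

bottom flange: A = 135 × 12 = 1620.00, centroid at (79.50, 6.00).
web: A = 12 × 170 = 2040.00, centroid at (6.00, 97.00).
top flange: A = 75 × 24 = 1800.00, centroid at (-25.50, 194.00).
ΣA = 5460.00 in², ΣAx̄ = 95130.00 in³, ΣAȳ = 556800.00 in³.
x̄ = 95130.00/5460.00 = 17.42 in; ȳ = 556800.00/5460.00 = 101.98 in.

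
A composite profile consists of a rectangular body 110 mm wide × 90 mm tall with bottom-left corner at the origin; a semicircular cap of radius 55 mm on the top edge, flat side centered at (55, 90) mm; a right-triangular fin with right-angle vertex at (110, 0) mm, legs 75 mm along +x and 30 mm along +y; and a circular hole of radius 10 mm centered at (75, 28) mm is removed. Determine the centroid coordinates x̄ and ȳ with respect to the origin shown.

Part | A | x̄ᵢ | ȳᵢ | A·x̄ᵢ | A·ȳᵢ
rectangular body | 9900.00 | 55.00 | 45.00 | 544500.00 | 445500.00
semicircular top | 4751.66 | 55.00 | 113.34 | 261341.24 | 538565.97
triangular fin | 1125.00 | 135.00 | 10.00 | 151875.00 | 11250.00
hole | -314.16 | 75.00 | 28.00 | -23561.94 | -8796.46
Σ | 15462.50 |  |  | 934154.29 | 986519.51
x̄ = 934154.29 / 15462.50 = 60.41 mm
ȳ = 986519.51 / 15462.50 = 63.80 mm

x̄ = 60.41 mm, ȳ = 63.80 mm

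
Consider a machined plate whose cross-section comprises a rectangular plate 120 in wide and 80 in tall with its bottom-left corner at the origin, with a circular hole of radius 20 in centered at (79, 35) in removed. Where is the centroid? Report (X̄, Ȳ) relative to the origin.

plate: A = 120 × 80 = 9600.00, centroid at (60.00, 40.00).
hole: A = −π·20² = -1256.64, centroid at (79.00, 35.00).
ΣA = 8343.36 in², ΣAX̄ = 476725.67 in³, ΣAȲ = 340017.70 in³.
X̄ = 476725.67/8343.36 = 57.14 in; Ȳ = 340017.70/8343.36 = 40.75 in.

X̄ = 57.14 in, Ȳ = 40.75 in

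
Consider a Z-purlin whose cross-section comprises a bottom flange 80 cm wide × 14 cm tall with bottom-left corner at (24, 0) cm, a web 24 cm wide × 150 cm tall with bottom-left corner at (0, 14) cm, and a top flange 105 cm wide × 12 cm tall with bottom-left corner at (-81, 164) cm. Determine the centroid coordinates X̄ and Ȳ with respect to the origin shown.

X̄ = 13.21 cm, Ȳ = 90.71 cm

Part | A | x̄ᵢ | ȳᵢ | A·x̄ᵢ | A·ȳᵢ
bottom flange | 1120.00 | 64.00 | 7.00 | 71680.00 | 7840.00
web | 3600.00 | 12.00 | 89.00 | 43200.00 | 320400.00
top flange | 1260.00 | -28.50 | 170.00 | -35910.00 | 214200.00
Σ | 5980.00 |  |  | 78970.00 | 542440.00
X̄ = 78970.00 / 5980.00 = 13.21 cm
Ȳ = 542440.00 / 5980.00 = 90.71 cm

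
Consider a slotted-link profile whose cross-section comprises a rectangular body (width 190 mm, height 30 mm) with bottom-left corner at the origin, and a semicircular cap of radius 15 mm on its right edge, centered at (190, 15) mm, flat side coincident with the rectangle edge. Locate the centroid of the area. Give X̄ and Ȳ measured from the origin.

X̄ = 100.92 mm, Ȳ = 15.00 mm

rectangular body: A = 190 × 30 = 5700.00, centroid at (95.00, 15.00).
semicircular end: A = ½π·15² = 353.43, centroid at (196.37, 15.00).
ΣA = 6053.43 mm²
ΣAX̄ = (5700.00)(95.00) + (353.43)(196.37) = 610901.54 mm³
ΣAȲ = (5700.00)(15.00) + (353.43)(15.00) = 90801.44 mm³
X̄ = 610901.54 / 6053.43 = 100.92 mm
Ȳ = 90801.44 / 6053.43 = 15.00 mm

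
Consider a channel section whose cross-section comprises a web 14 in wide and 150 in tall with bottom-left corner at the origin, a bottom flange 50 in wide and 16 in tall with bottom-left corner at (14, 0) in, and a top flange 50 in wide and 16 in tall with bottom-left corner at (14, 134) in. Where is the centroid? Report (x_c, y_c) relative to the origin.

x_c = 20.84 in, y_c = 75.00 in

web: A = 14 × 150 = 2100.00, centroid at (7.00, 75.00).
bottom flange: A = 50 × 16 = 800.00, centroid at (39.00, 8.00).
top flange: A = 50 × 16 = 800.00, centroid at (39.00, 142.00).
ΣA = 3700.00 in², ΣAx_c = 77100.00 in³, ΣAy_c = 277500.00 in³.
x_c = 77100.00/3700.00 = 20.84 in; y_c = 277500.00/3700.00 = 75.00 in.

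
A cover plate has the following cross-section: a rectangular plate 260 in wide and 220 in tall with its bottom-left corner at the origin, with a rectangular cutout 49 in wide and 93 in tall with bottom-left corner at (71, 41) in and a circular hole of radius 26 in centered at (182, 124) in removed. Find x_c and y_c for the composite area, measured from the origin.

x_c = 130.93 in, y_c = 111.44 in

Part | A | x̄ᵢ | ȳᵢ | A·x̄ᵢ | A·ȳᵢ
plate | 57200.00 | 130.00 | 110.00 | 7436000.00 | 6292000.00
hole 1 | -4557.00 | 95.50 | 87.50 | -435193.50 | -398737.50
hole 2 | -2123.72 | 182.00 | 124.00 | -386516.43 | -263340.86
Σ | 50519.28 |  |  | 6614290.07 | 5629921.64
x_c = 6614290.07 / 50519.28 = 130.93 in
y_c = 5629921.64 / 50519.28 = 111.44 in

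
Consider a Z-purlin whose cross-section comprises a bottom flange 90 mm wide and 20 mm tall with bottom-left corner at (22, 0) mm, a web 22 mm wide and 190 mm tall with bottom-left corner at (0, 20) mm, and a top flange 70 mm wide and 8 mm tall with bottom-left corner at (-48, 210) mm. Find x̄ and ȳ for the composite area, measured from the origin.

x̄ = 24.36 mm, ȳ = 94.58 mm

bottom flange: A = 90 × 20 = 1800.00, centroid at (67.00, 10.00).
web: A = 22 × 190 = 4180.00, centroid at (11.00, 115.00).
top flange: A = 70 × 8 = 560.00, centroid at (-13.00, 214.00).
ΣA = 6540.00 mm²
ΣAx̄ = (1800.00)(67.00) + (4180.00)(11.00) + (560.00)(-13.00) = 159300.00 mm³
ΣAȳ = (1800.00)(10.00) + (4180.00)(115.00) + (560.00)(214.00) = 618540.00 mm³
x̄ = 159300.00 / 6540.00 = 24.36 mm
ȳ = 618540.00 / 6540.00 = 94.58 mm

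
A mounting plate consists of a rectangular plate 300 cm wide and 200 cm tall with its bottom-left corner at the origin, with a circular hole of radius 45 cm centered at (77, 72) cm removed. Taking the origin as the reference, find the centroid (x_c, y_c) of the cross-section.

x_c = 158.66 cm, y_c = 103.32 cm

Part | A | x̄ᵢ | ȳᵢ | A·x̄ᵢ | A·ȳᵢ
plate | 60000.00 | 150.00 | 100.00 | 9000000.00 | 6000000.00
hole | -6361.73 | 77.00 | 72.00 | -489852.83 | -458044.21
Σ | 53638.27 |  |  | 8510147.17 | 5541955.79
x_c = 8510147.17 / 53638.27 = 158.66 cm
y_c = 5541955.79 / 53638.27 = 103.32 cm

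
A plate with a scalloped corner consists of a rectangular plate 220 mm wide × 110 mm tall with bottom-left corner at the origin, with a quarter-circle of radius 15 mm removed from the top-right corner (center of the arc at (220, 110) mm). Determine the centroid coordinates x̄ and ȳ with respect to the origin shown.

x̄ = 109.24 mm, ȳ = 54.64 mm

plate: A = 220 × 110 = 24200.00, centroid at (110.00, 55.00).
removed quarter-circle: A = −¼π·15² = -176.71, centroid at (213.63, 103.63).
ΣA = 24023.29 mm², ΣAx̄ = 2624247.79 mm³, ΣAȳ = 1312686.40 mm³.
x̄ = 2624247.79/24023.29 = 109.24 mm; ȳ = 1312686.40/24023.29 = 54.64 mm.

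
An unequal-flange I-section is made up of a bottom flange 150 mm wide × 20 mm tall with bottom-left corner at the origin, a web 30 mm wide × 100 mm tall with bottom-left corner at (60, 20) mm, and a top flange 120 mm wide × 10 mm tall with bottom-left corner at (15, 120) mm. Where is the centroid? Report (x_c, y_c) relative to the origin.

bottom flange: A = 150 × 20 = 3000.00, centroid at (75.00, 10.00).
web: A = 30 × 100 = 3000.00, centroid at (75.00, 70.00).
top flange: A = 120 × 10 = 1200.00, centroid at (75.00, 125.00).
ΣA = 7200.00 mm², ΣAx_c = 540000.00 mm³, ΣAy_c = 390000.00 mm³.
x_c = 540000.00/7200.00 = 75.00 mm; y_c = 390000.00/7200.00 = 54.17 mm.

x_c = 75.00 mm, y_c = 54.17 mm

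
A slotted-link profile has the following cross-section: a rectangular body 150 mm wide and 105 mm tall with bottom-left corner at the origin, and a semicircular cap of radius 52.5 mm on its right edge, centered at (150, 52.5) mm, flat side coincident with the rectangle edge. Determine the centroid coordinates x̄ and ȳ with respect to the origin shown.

x̄ = 95.98 mm, ȳ = 52.50 mm

rectangular body: A = 150 × 105 = 15750.00, centroid at (75.00, 52.50).
semicircular end: A = ½π·52.5² = 4329.51, centroid at (172.28, 52.50).
ΣA = 20079.51 mm², ΣAx̄ = 1927144.86 mm³, ΣAȳ = 1054174.14 mm³.
x̄ = 1927144.86/20079.51 = 95.98 mm; ȳ = 1054174.14/20079.51 = 52.50 mm.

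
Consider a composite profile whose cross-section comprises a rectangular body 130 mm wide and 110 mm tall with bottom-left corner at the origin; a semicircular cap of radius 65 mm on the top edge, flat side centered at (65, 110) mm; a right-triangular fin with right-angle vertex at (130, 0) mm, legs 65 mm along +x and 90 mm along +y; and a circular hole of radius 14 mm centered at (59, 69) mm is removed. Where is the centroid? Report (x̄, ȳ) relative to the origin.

x̄ = 76.06 mm, ȳ = 75.06 mm

Part | A | x̄ᵢ | ȳᵢ | A·x̄ᵢ | A·ȳᵢ
rectangular body | 14300.00 | 65.00 | 55.00 | 929500.00 | 786500.00
semicircular top | 6636.61 | 65.00 | 137.59 | 431379.94 | 913110.93
triangular fin | 2925.00 | 151.67 | 30.00 | 443625.00 | 87750.00
hole | -615.75 | 59.00 | 69.00 | -36329.38 | -42486.90
Σ | 23245.86 |  |  | 1768175.56 | 1744874.03
x̄ = 1768175.56 / 23245.86 = 76.06 mm
ȳ = 1744874.03 / 23245.86 = 75.06 mm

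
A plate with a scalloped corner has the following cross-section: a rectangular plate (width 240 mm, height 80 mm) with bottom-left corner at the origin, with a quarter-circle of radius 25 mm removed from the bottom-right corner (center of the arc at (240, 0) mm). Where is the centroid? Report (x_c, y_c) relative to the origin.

x_c = 117.13 mm, y_c = 40.77 mm

plate: A = 240 × 80 = 19200.00, centroid at (120.00, 40.00).
removed quarter-circle: A = −¼π·25² = -490.87, centroid at (229.39, 10.61).
ΣA = 18709.13 mm²
ΣAx_c = (19200.00)(120.00) + (-490.87)(229.39) = 2191398.61 mm³
ΣAy_c = (19200.00)(40.00) + (-490.87)(10.61) = 762791.67 mm³
x_c = 2191398.61 / 18709.13 = 117.13 mm
y_c = 762791.67 / 18709.13 = 40.77 mm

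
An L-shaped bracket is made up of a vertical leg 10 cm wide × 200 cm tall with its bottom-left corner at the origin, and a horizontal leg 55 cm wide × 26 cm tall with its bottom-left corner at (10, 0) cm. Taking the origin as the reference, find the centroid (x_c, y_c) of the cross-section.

x_c = 18.55 cm, y_c = 63.73 cm

Part | A | x̄ᵢ | ȳᵢ | A·x̄ᵢ | A·ȳᵢ
vertical leg | 2000.00 | 5.00 | 100.00 | 10000.00 | 200000.00
horizontal leg | 1430.00 | 37.50 | 13.00 | 53625.00 | 18590.00
Σ | 3430.00 |  |  | 63625.00 | 218590.00
x_c = 63625.00 / 3430.00 = 18.55 cm
y_c = 218590.00 / 3430.00 = 63.73 cm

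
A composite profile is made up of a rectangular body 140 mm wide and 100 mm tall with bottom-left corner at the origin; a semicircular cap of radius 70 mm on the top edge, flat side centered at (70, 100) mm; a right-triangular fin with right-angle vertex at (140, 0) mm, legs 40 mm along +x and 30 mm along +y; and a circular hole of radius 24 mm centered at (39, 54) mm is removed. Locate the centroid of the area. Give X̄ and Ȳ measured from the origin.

X̄ = 75.18 mm, Ȳ = 78.42 mm

Part | A | x̄ᵢ | ȳᵢ | A·x̄ᵢ | A·ȳᵢ
rectangular body | 14000.00 | 70.00 | 50.00 | 980000.00 | 700000.00
semicircular top | 7696.90 | 70.00 | 129.71 | 538783.14 | 998356.87
triangular fin | 600.00 | 153.33 | 10.00 | 92000.00 | 6000.00
hole | -1809.56 | 39.00 | 54.00 | -70572.74 | -97716.10
Σ | 20487.34 |  |  | 1540210.40 | 1606640.77
X̄ = 1540210.40 / 20487.34 = 75.18 mm
Ȳ = 1606640.77 / 20487.34 = 78.42 mm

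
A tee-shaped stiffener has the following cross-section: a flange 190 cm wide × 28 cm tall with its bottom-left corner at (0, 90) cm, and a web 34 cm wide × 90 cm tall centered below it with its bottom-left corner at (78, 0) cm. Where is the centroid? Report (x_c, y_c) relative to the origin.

Part | A | x̄ᵢ | ȳᵢ | A·x̄ᵢ | A·ȳᵢ
web | 3060.00 | 95.00 | 45.00 | 290700.00 | 137700.00
flange | 5320.00 | 95.00 | 104.00 | 505400.00 | 553280.00
Σ | 8380.00 |  |  | 796100.00 | 690980.00
x_c = 796100.00 / 8380.00 = 95.00 cm
y_c = 690980.00 / 8380.00 = 82.46 cm

x_c = 95.00 cm, y_c = 82.46 cm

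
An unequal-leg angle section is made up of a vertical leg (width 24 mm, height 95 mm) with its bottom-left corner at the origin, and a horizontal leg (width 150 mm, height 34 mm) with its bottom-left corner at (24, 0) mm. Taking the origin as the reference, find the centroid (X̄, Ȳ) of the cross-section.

vertical leg: A = 24 × 95 = 2280.00, centroid at (12.00, 47.50).
horizontal leg: A = 150 × 34 = 5100.00, centroid at (99.00, 17.00).
ΣA = 7380.00 mm²
ΣAX̄ = (2280.00)(12.00) + (5100.00)(99.00) = 532260.00 mm³
ΣAȲ = (2280.00)(47.50) + (5100.00)(17.00) = 195000.00 mm³
X̄ = 532260.00 / 7380.00 = 72.12 mm
Ȳ = 195000.00 / 7380.00 = 26.42 mm

X̄ = 72.12 mm, Ȳ = 26.42 mm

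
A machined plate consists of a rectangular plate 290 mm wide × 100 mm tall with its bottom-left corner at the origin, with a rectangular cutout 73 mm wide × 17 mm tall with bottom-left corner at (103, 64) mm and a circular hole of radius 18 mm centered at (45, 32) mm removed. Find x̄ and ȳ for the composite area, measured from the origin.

x̄ = 149.06 mm, ȳ = 49.64 mm

plate: A = 290 × 100 = 29000.00, centroid at (145.00, 50.00).
hole 1: A = −(73 × 17) = -1241.00, centroid at (139.50, 72.50).
hole 2: A = −π·18² = -1017.88, centroid at (45.00, 32.00).
ΣA = 26741.12 mm², ΣAx̄ = 3986076.08 mm³, ΣAȳ = 1327455.47 mm³.
x̄ = 3986076.08/26741.12 = 149.06 mm; ȳ = 1327455.47/26741.12 = 49.64 mm.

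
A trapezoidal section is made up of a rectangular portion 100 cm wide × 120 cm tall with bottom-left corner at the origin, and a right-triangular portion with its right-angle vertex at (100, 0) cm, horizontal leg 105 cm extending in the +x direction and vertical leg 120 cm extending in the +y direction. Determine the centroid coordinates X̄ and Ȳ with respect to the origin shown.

rectangular portion: A = 100 × 120 = 12000.00, centroid at (50.00, 60.00).
triangular portion: A = ½·105·120 = 6300.00, centroid at (135.00, 40.00).
ΣA = 18300.00 cm²
ΣAX̄ = (12000.00)(50.00) + (6300.00)(135.00) = 1450500.00 cm³
ΣAȲ = (12000.00)(60.00) + (6300.00)(40.00) = 972000.00 cm³
X̄ = 1450500.00 / 18300.00 = 79.26 cm
Ȳ = 972000.00 / 18300.00 = 53.11 cm

X̄ = 79.26 cm, Ȳ = 53.11 cm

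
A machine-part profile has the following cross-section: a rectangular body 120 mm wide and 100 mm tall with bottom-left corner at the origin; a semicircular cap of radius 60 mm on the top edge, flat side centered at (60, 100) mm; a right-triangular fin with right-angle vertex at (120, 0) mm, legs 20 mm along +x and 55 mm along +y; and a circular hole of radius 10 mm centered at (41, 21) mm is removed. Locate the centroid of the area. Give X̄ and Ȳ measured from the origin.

Part | A | x̄ᵢ | ȳᵢ | A·x̄ᵢ | A·ȳᵢ
rectangular body | 12000.00 | 60.00 | 50.00 | 720000.00 | 600000.00
semicircular top | 5654.87 | 60.00 | 125.46 | 339292.01 | 709486.68
triangular fin | 550.00 | 126.67 | 18.33 | 69666.67 | 10083.33
hole | -314.16 | 41.00 | 21.00 | -12880.53 | -6597.34
Σ | 17890.71 |  |  | 1116078.14 | 1312972.67
X̄ = 1116078.14 / 17890.71 = 62.38 mm
Ȳ = 1312972.67 / 17890.71 = 73.39 mm

X̄ = 62.38 mm, Ȳ = 73.39 mm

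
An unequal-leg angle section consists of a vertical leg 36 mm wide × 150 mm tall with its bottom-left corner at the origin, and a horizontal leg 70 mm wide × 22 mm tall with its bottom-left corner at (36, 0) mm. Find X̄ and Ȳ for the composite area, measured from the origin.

X̄ = 29.76 mm, Ȳ = 60.80 mm

vertical leg: A = 36 × 150 = 5400.00, centroid at (18.00, 75.00).
horizontal leg: A = 70 × 22 = 1540.00, centroid at (71.00, 11.00).
ΣA = 6940.00 mm²
ΣAX̄ = (5400.00)(18.00) + (1540.00)(71.00) = 206540.00 mm³
ΣAȲ = (5400.00)(75.00) + (1540.00)(11.00) = 421940.00 mm³
X̄ = 206540.00 / 6940.00 = 29.76 mm
Ȳ = 421940.00 / 6940.00 = 60.80 mm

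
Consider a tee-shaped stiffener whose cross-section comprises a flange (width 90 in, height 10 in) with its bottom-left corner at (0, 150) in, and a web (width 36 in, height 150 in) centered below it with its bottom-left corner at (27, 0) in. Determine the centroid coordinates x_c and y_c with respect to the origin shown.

x_c = 45.00 in, y_c = 86.43 in

web: A = 36 × 150 = 5400.00, centroid at (45.00, 75.00).
flange: A = 90 × 10 = 900.00, centroid at (45.00, 155.00).
ΣA = 6300.00 in²
ΣAx_c = (5400.00)(45.00) + (900.00)(45.00) = 283500.00 in³
ΣAy_c = (5400.00)(75.00) + (900.00)(155.00) = 544500.00 in³
x_c = 283500.00 / 6300.00 = 45.00 in
y_c = 544500.00 / 6300.00 = 86.43 in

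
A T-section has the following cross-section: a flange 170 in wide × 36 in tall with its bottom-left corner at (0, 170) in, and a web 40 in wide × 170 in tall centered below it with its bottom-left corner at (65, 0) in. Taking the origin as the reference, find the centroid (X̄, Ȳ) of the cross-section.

Part | A | x̄ᵢ | ȳᵢ | A·x̄ᵢ | A·ȳᵢ
web | 6800.00 | 85.00 | 85.00 | 578000.00 | 578000.00
flange | 6120.00 | 85.00 | 188.00 | 520200.00 | 1150560.00
Σ | 12920.00 |  |  | 1098200.00 | 1728560.00
X̄ = 1098200.00 / 12920.00 = 85.00 in
Ȳ = 1728560.00 / 12920.00 = 133.79 in

X̄ = 85.00 in, Ȳ = 133.79 in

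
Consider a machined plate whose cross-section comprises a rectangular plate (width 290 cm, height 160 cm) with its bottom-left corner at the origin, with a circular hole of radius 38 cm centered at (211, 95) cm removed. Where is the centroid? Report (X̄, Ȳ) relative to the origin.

X̄ = 137.85 cm, Ȳ = 78.37 cm

plate: A = 290 × 160 = 46400.00, centroid at (145.00, 80.00).
hole: A = −π·38² = -4536.46, centroid at (211.00, 95.00).
ΣA = 41863.54 cm²
ΣAX̄ = (46400.00)(145.00) + (-4536.46)(211.00) = 5770806.98 cm³
ΣAȲ = (46400.00)(80.00) + (-4536.46)(95.00) = 3281036.32 cm³
X̄ = 5770806.98 / 41863.54 = 137.85 cm
Ȳ = 3281036.32 / 41863.54 = 78.37 cm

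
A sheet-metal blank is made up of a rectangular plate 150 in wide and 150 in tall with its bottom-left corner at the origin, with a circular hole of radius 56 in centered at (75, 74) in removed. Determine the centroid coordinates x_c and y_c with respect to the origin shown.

Part | A | x̄ᵢ | ȳᵢ | A·x̄ᵢ | A·ȳᵢ
plate | 22500.00 | 75.00 | 75.00 | 1687500.00 | 1687500.00
hole | -9852.03 | 75.00 | 74.00 | -738902.59 | -729050.56
Σ | 12647.97 |  |  | 948597.41 | 958449.44
x_c = 948597.41 / 12647.97 = 75.00 in
y_c = 958449.44 / 12647.97 = 75.78 in

x_c = 75.00 in, y_c = 75.78 in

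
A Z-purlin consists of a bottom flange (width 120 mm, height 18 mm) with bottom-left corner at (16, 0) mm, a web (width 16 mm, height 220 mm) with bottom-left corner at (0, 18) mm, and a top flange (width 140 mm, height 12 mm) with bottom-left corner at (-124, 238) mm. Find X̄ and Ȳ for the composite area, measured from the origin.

bottom flange: A = 120 × 18 = 2160.00, centroid at (76.00, 9.00).
web: A = 16 × 220 = 3520.00, centroid at (8.00, 128.00).
top flange: A = 140 × 12 = 1680.00, centroid at (-54.00, 244.00).
ΣA = 7360.00 mm²
ΣAX̄ = (2160.00)(76.00) + (3520.00)(8.00) + (1680.00)(-54.00) = 101600.00 mm³
ΣAȲ = (2160.00)(9.00) + (3520.00)(128.00) + (1680.00)(244.00) = 879920.00 mm³
X̄ = 101600.00 / 7360.00 = 13.80 mm
Ȳ = 879920.00 / 7360.00 = 119.55 mm

X̄ = 13.80 mm, Ȳ = 119.55 mm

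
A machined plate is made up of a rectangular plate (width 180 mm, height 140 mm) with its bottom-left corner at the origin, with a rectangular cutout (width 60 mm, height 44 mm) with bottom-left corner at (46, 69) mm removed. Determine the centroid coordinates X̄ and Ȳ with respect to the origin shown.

Part | A | x̄ᵢ | ȳᵢ | A·x̄ᵢ | A·ȳᵢ
plate | 25200.00 | 90.00 | 70.00 | 2268000.00 | 1764000.00
hole | -2640.00 | 76.00 | 91.00 | -200640.00 | -240240.00
Σ | 22560.00 |  |  | 2067360.00 | 1523760.00
X̄ = 2067360.00 / 22560.00 = 91.64 mm
Ȳ = 1523760.00 / 22560.00 = 67.54 mm

X̄ = 91.64 mm, Ȳ = 67.54 mm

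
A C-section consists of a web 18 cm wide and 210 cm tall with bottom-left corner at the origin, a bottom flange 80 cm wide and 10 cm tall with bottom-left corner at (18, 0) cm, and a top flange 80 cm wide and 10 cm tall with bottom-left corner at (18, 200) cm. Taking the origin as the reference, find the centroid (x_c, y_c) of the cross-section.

web: A = 18 × 210 = 3780.00, centroid at (9.00, 105.00).
bottom flange: A = 80 × 10 = 800.00, centroid at (58.00, 5.00).
top flange: A = 80 × 10 = 800.00, centroid at (58.00, 205.00).
ΣA = 5380.00 cm², ΣAx_c = 126820.00 cm³, ΣAy_c = 564900.00 cm³.
x_c = 126820.00/5380.00 = 23.57 cm; y_c = 564900.00/5380.00 = 105.00 cm.

x_c = 23.57 cm, y_c = 105.00 cm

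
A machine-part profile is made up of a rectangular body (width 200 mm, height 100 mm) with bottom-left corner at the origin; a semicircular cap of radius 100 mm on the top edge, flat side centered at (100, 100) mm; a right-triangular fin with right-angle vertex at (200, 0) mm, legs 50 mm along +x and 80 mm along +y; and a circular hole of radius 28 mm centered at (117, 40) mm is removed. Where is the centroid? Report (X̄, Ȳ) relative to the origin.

Part | A | x̄ᵢ | ȳᵢ | A·x̄ᵢ | A·ȳᵢ
rectangular body | 20000.00 | 100.00 | 50.00 | 2000000.00 | 1000000.00
semicircular top | 15707.96 | 100.00 | 142.44 | 1570796.33 | 2237462.99
triangular fin | 2000.00 | 216.67 | 26.67 | 433333.33 | 53333.33
hole | -2463.01 | 117.00 | 40.00 | -288172.01 | -98520.35
Σ | 35244.95 |  |  | 3715957.65 | 3192275.98
X̄ = 3715957.65 / 35244.95 = 105.43 mm
Ȳ = 3192275.98 / 35244.95 = 90.57 mm

X̄ = 105.43 mm, Ȳ = 90.57 mm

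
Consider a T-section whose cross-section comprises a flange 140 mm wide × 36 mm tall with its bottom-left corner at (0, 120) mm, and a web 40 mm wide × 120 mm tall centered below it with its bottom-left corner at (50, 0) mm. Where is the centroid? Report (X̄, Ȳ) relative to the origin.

Part | A | x̄ᵢ | ȳᵢ | A·x̄ᵢ | A·ȳᵢ
web | 4800.00 | 70.00 | 60.00 | 336000.00 | 288000.00
flange | 5040.00 | 70.00 | 138.00 | 352800.00 | 695520.00
Σ | 9840.00 |  |  | 688800.00 | 983520.00
X̄ = 688800.00 / 9840.00 = 70.00 mm
Ȳ = 983520.00 / 9840.00 = 99.95 mm

X̄ = 70.00 mm, Ȳ = 99.95 mm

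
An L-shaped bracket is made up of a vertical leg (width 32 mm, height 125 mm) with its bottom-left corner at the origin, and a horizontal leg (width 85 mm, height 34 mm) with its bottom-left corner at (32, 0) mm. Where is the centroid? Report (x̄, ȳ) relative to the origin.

x̄ = 40.54 mm, ȳ = 43.42 mm

vertical leg: A = 32 × 125 = 4000.00, centroid at (16.00, 62.50).
horizontal leg: A = 85 × 34 = 2890.00, centroid at (74.50, 17.00).
ΣA = 6890.00 mm², ΣAx̄ = 279305.00 mm³, ΣAȳ = 299130.00 mm³.
x̄ = 279305.00/6890.00 = 40.54 mm; ȳ = 299130.00/6890.00 = 43.42 mm.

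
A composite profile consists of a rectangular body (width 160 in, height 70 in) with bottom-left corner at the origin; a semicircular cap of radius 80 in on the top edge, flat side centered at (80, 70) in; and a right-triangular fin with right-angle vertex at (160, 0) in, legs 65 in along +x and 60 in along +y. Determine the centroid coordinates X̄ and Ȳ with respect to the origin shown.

Part | A | x̄ᵢ | ȳᵢ | A·x̄ᵢ | A·ȳᵢ
rectangular body | 11200.00 | 80.00 | 35.00 | 896000.00 | 392000.00
semicircular top | 10053.10 | 80.00 | 103.95 | 804247.72 | 1045050.09
triangular fin | 1950.00 | 181.67 | 20.00 | 354250.00 | 39000.00
Σ | 23203.10 |  |  | 2054497.72 | 1476050.09
X̄ = 2054497.72 / 23203.10 = 88.54 in
Ȳ = 1476050.09 / 23203.10 = 63.61 in

X̄ = 88.54 in, Ȳ = 63.61 in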